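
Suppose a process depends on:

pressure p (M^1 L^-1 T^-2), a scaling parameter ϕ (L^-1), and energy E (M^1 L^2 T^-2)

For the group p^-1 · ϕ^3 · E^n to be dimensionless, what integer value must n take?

Balance the M exponent: (1)·n from E, plus −(1) + 3·(0) = -1 from the rest, must sum to zero.
n − 1 = 0, so n = 1.

1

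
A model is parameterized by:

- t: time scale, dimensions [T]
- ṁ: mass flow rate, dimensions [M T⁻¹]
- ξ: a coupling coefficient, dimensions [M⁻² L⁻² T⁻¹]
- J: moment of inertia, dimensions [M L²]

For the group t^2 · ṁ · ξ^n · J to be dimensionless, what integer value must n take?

Balance the M exponent: (-2)·n from ξ, plus 2·(0) + (1) + (1) = 2 from the rest, must sum to zero.
-2n + 2 = 0, so n = 1.

1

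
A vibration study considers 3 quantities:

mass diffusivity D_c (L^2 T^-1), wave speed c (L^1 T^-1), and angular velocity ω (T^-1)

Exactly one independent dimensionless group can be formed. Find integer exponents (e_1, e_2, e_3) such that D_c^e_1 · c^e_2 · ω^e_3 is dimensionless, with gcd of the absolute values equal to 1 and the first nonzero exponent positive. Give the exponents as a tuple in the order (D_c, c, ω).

(1, -2, 1)

L: e_1·(2) + e_2·(1) + e_3·(0) = 0
T: e_1·(-1) + e_2·(-1) + e_3·(-1) = 0
Solving this homogeneous linear system for the smallest-integer solution (first nonzero entry positive) gives (1, -2, 1).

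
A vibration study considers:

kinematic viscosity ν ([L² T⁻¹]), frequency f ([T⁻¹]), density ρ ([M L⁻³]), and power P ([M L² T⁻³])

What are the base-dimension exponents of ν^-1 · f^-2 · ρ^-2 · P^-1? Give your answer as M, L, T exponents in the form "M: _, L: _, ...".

M: -3, L: 2, T: 6

Collect each base-dimension exponent across the product:
  M: −(0) − 2·(0) − 2·(1) − (1) = -3
  L: −(2) − 2·(0) − 2·(-3) − (2) = 2
  T: −(-1) − 2·(-1) − 2·(0) − (-3) = 6
So the dimensions are [M⁻³ L² T⁶].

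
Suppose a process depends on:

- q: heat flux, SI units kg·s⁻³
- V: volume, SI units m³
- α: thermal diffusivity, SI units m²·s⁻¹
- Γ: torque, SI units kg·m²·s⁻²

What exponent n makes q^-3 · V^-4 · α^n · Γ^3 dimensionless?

3

Balance the L exponent: (2)·n from α, plus −3·(0) − 4·(3) + 3·(2) = -6 from the rest, must sum to zero.
2n − 6 = 0, so n = 3.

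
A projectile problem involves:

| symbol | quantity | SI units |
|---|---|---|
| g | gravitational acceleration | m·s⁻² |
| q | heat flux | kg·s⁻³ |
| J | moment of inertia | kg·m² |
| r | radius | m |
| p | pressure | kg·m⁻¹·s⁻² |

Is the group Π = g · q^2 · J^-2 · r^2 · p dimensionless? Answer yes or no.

Sum the exponent of each base dimension across the product:
  M: [g]_M + 2·[q]_M − 2·[J]_M + 2·[r]_M + [p]_M = (0) + 2·(1) − 2·(1) + 2·(0) + (1) = 1
  L: [g]_L + 2·[q]_L − 2·[J]_L + 2·[r]_L + [p]_L = (1) + 2·(0) − 2·(2) + 2·(1) + (-1) = -2
  T: [g]_T + 2·[q]_T − 2·[J]_T + 2·[r]_T + [p]_T = (-2) + 2·(-3) − 2·(0) + 2·(0) + (-2) = -10
Net dimensions [M L⁻² T⁻¹⁰] ≠ [1] — not dimensionless.

no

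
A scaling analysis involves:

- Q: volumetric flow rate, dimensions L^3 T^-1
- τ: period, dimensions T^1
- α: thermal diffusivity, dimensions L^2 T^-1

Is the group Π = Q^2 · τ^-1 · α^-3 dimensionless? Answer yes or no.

yes

Sum the exponent of each base dimension across the product:
  M: 2·[Q]_M − [τ]_M − 3·[α]_M = 2·(0) − (0) − 3·(0) = 0
  L: 2·[Q]_L − [τ]_L − 3·[α]_L = 2·(3) − (0) − 3·(2) = 0
  T: 2·[Q]_T − [τ]_T − 3·[α]_T = 2·(-1) − (1) − 3·(-1) = 0
  Θ: 2·[Q]_Θ − [τ]_Θ − 3·[α]_Θ = 2·(0) − (0) − 3·(0) = 0
All base exponents vanish — dimensionless.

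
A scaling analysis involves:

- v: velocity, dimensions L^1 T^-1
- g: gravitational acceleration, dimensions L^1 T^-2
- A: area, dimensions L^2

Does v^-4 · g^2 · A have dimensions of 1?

yes

Sum the exponent of each base dimension across the product:
  L: −4·[v]_L + 2·[g]_L + [A]_L = −4·(1) + 2·(1) + (2) = 0
  T: −4·[v]_T + 2·[g]_T + [A]_T = −4·(-1) + 2·(-2) + (0) = 0
All base exponents vanish — dimensionless.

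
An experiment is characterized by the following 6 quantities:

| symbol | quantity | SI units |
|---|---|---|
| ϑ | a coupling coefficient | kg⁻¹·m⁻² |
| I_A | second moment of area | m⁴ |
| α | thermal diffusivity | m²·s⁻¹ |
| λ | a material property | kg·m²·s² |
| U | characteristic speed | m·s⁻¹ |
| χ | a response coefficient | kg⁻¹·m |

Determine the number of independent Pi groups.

There are 6 variables and 3 base dimensions (M, L, T).
The dimension matrix has rank 3.
Independent dimensionless groups: 6 − 3 = 3.

3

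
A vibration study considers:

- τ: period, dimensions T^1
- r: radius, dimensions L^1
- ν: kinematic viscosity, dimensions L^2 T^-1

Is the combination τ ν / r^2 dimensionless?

yes

Sum the exponent of each base dimension across the product:
  L: [τ]_L − 2·[r]_L + [ν]_L = (0) − 2·(1) + (2) = 0
  T: [τ]_T − 2·[r]_T + [ν]_T = (1) − 2·(0) + (-1) = 0
All base exponents vanish — dimensionless.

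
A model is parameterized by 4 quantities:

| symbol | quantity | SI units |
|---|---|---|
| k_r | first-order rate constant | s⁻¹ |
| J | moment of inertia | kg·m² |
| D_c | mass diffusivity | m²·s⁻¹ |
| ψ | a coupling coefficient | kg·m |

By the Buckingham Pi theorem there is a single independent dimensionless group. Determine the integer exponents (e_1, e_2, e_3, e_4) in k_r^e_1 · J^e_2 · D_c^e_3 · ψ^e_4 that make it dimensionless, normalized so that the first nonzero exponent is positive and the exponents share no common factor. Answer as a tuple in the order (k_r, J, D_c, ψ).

M: e_1·(0) + e_2·(1) + e_3·(0) + e_4·(1) = 0
L: e_1·(0) + e_2·(2) + e_3·(2) + e_4·(1) = 0
T: e_1·(-1) + e_2·(0) + e_3·(-1) + e_4·(0) = 0
Solving this homogeneous linear system for the smallest-integer solution (first nonzero entry positive) gives (1, 2, -1, -2).

(1, 2, -1, -2)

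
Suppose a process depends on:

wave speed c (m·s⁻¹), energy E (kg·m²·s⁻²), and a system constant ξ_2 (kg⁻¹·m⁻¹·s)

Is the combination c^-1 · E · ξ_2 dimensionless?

Sum the exponent of each base dimension across the product:
  M: −[c]_M + [E]_M + [ξ_2]_M = −(0) + (1) + (-1) = 0
  L: −[c]_L + [E]_L + [ξ_2]_L = −(1) + (2) + (-1) = 0
  T: −[c]_T + [E]_T + [ξ_2]_T = −(-1) + (-2) + (1) = 0
All base exponents vanish — dimensionless.

yes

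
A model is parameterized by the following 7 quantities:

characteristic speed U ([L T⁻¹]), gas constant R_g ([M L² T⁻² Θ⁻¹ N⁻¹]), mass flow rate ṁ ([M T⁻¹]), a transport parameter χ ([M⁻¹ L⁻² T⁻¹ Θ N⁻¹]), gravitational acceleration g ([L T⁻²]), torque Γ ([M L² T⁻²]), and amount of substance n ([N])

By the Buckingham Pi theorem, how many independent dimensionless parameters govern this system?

There are 7 variables and 5 base dimensions (M, L, T, Θ, N).
The dimension matrix has rank 5.
Independent dimensionless groups: 7 − 5 = 2.

2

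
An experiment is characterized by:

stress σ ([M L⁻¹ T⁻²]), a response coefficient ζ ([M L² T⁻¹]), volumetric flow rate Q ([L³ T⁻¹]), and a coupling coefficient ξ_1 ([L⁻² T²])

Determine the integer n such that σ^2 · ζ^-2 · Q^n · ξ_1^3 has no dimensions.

4

Balance the L exponent: (3)·n from Q, plus 2·(-1) − 2·(2) + 3·(-2) = -12 from the rest, must sum to zero.
3n − 12 = 0, so n = 4.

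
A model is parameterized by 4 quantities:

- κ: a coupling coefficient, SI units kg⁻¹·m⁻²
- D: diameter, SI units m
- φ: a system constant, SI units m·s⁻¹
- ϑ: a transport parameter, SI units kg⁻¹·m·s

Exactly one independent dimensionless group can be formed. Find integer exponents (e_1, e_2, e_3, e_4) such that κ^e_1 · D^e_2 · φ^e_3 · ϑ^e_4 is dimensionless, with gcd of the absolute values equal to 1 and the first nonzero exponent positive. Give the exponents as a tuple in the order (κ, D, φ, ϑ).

M: e_1·(-1) + e_2·(0) + e_3·(0) + e_4·(-1) = 0
L: e_1·(-2) + e_2·(1) + e_3·(1) + e_4·(1) = 0
T: e_1·(0) + e_2·(0) + e_3·(-1) + e_4·(1) = 0
Solving this homogeneous linear system for the smallest-integer solution (first nonzero entry positive) gives (1, 4, -1, -1).

(1, 4, -1, -1)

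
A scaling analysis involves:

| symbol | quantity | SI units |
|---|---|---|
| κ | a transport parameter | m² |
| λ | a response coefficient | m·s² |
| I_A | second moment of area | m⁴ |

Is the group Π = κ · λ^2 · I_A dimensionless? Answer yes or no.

Sum the exponent of each base dimension across the product:
  L: [κ]_L + 2·[λ]_L + [I_A]_L = (2) + 2·(1) + (4) = 8
  T: [κ]_T + 2·[λ]_T + [I_A]_T = (0) + 2·(2) + (0) = 4
Net dimensions [L⁸ T⁴] ≠ [1] — not dimensionless.

no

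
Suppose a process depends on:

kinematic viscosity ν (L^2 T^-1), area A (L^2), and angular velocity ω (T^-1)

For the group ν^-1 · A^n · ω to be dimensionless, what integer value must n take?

Balance the L exponent: (2)·n from A, plus −(2) + (0) = -2 from the rest, must sum to zero.
2n − 2 = 0, so n = 1.

1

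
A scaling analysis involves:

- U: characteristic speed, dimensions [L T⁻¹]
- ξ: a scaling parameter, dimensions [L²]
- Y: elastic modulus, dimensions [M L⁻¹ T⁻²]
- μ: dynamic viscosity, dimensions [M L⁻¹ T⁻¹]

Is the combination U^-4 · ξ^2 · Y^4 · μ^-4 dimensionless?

yes

Sum the exponent of each base dimension across the product:
  M: −4·[U]_M + 2·[ξ]_M + 4·[Y]_M − 4·[μ]_M = −4·(0) + 2·(0) + 4·(1) − 4·(1) = 0
  L: −4·[U]_L + 2·[ξ]_L + 4·[Y]_L − 4·[μ]_L = −4·(1) + 2·(2) + 4·(-1) − 4·(-1) = 0
  T: −4·[U]_T + 2·[ξ]_T + 4·[Y]_T − 4·[μ]_T = −4·(-1) + 2·(0) + 4·(-2) − 4·(-1) = 0
All base exponents vanish — dimensionless.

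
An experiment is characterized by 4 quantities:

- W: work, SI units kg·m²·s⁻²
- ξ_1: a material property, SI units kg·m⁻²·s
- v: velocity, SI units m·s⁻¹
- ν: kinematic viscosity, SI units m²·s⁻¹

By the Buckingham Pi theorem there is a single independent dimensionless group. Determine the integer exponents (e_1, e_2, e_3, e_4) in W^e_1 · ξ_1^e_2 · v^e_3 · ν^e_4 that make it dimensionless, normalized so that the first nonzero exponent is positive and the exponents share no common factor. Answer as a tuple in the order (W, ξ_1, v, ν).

(1, -1, -2, -1)

M: e_1·(1) + e_2·(1) + e_3·(0) + e_4·(0) = 0
L: e_1·(2) + e_2·(-2) + e_3·(1) + e_4·(2) = 0
T: e_1·(-2) + e_2·(1) + e_3·(-1) + e_4·(-1) = 0
Solving this homogeneous linear system for the smallest-integer solution (first nonzero entry positive) gives (1, -1, -2, -1).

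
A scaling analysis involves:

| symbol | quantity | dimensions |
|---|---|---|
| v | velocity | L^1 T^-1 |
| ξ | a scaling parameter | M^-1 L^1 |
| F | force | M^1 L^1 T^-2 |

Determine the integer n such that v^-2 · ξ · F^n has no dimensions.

1

Balance the M exponent: (1)·n from F, plus −2·(0) + (-1) = -1 from the rest, must sum to zero.
n − 1 = 0, so n = 1.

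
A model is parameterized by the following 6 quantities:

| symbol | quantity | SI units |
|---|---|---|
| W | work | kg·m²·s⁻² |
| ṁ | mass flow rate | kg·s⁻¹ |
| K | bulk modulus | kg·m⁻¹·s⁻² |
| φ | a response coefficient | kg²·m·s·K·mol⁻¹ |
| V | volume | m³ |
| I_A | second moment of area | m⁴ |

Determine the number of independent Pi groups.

2

There are 6 variables and 5 base dimensions (M, L, T, Θ, N).
The dimension matrix has rank 4 (less than 5: the dimension vectors are linearly dependent).
Independent dimensionless groups: 6 − 4 = 2.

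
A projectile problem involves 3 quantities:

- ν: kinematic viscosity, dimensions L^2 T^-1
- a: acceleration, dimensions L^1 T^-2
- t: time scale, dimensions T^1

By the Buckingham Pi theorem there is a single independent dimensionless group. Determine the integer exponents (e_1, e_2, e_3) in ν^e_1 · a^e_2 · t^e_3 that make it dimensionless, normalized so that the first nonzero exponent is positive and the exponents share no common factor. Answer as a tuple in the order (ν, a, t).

(1, -2, -3)

L: e_1·(2) + e_2·(1) + e_3·(0) = 0
T: e_1·(-1) + e_2·(-2) + e_3·(1) = 0
Solving this homogeneous linear system for the smallest-integer solution (first nonzero entry positive) gives (1, -2, -3).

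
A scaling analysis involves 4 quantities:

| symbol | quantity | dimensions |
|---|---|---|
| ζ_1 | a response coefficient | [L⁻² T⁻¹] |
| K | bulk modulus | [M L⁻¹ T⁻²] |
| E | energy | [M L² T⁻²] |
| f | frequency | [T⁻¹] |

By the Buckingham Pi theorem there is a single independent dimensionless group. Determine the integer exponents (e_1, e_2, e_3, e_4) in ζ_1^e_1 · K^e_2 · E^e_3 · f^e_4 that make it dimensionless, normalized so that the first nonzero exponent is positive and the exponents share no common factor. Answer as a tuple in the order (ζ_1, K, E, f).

(3, -2, 2, -3)

M: e_1·(0) + e_2·(1) + e_3·(1) + e_4·(0) = 0
L: e_1·(-2) + e_2·(-1) + e_3·(2) + e_4·(0) = 0
T: e_1·(-1) + e_2·(-2) + e_3·(-2) + e_4·(-1) = 0
Solving this homogeneous linear system for the smallest-integer solution (first nonzero entry positive) gives (3, -2, 2, -3).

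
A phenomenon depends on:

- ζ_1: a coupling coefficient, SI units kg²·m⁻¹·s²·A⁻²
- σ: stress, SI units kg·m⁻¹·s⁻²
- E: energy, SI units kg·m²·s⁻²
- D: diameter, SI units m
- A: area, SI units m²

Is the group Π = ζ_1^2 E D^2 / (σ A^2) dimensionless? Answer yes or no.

no

Sum the exponent of each base dimension across the product:
  M: 2·[ζ_1]_M − [σ]_M + [E]_M + 2·[D]_M − 2·[A]_M = 2·(2) − (1) + (1) + 2·(0) − 2·(0) = 4
  L: 2·[ζ_1]_L − [σ]_L + [E]_L + 2·[D]_L − 2·[A]_L = 2·(-1) − (-1) + (2) + 2·(1) − 2·(2) = -1
  T: 2·[ζ_1]_T − [σ]_T + [E]_T + 2·[D]_T − 2·[A]_T = 2·(2) − (-2) + (-2) + 2·(0) − 2·(0) = 4
  I: 2·[ζ_1]_I − [σ]_I + [E]_I + 2·[D]_I − 2·[A]_I = 2·(-2) − (0) + (0) + 2·(0) − 2·(0) = -4
Net dimensions [M⁴ L⁻¹ T⁴ I⁻⁴] ≠ [1] — not dimensionless.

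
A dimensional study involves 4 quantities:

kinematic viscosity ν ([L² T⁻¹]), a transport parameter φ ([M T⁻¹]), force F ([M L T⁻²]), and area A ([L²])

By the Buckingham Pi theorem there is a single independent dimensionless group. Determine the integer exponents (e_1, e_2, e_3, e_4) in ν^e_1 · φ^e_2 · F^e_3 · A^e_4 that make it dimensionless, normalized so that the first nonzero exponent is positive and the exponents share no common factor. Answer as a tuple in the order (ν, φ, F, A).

M: e_1·(0) + e_2·(1) + e_3·(1) + e_4·(0) = 0
L: e_1·(2) + e_2·(0) + e_3·(1) + e_4·(2) = 0
T: e_1·(-1) + e_2·(-1) + e_3·(-2) + e_4·(0) = 0
Solving this homogeneous linear system for the smallest-integer solution (first nonzero entry positive) gives (2, 2, -2, -1).

(2, 2, -2, -1)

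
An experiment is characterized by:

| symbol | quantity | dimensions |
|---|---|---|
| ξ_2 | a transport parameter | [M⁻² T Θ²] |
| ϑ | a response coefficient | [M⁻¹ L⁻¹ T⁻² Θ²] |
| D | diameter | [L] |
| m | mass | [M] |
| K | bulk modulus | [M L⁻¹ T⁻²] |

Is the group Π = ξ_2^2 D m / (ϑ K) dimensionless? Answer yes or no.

no

Sum the exponent of each base dimension across the product:
  M: 2·[ξ_2]_M − [ϑ]_M + [D]_M + [m]_M − [K]_M = 2·(-2) − (-1) + (0) + (1) − (1) = -3
  L: 2·[ξ_2]_L − [ϑ]_L + [D]_L + [m]_L − [K]_L = 2·(0) − (-1) + (1) + (0) − (-1) = 3
  T: 2·[ξ_2]_T − [ϑ]_T + [D]_T + [m]_T − [K]_T = 2·(1) − (-2) + (0) + (0) − (-2) = 6
  Θ: 2·[ξ_2]_Θ − [ϑ]_Θ + [D]_Θ + [m]_Θ − [K]_Θ = 2·(2) − (2) + (0) + (0) − (0) = 2
Net dimensions [M⁻³ L³ T⁶ Θ²] ≠ [1] — not dimensionless.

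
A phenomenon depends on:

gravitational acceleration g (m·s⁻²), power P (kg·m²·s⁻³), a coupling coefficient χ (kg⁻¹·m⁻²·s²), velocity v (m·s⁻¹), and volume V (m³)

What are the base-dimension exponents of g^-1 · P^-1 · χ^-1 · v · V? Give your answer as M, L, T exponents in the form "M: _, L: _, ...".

Collect each base-dimension exponent across the product:
  M: −(0) − (1) − (-1) + (0) + (0) = 0
  L: −(1) − (2) − (-2) + (1) + (3) = 3
  T: −(-2) − (-3) − (2) + (-1) + (0) = 2
So the dimensions are [L³ T²].

M: 0, L: 3, T: 2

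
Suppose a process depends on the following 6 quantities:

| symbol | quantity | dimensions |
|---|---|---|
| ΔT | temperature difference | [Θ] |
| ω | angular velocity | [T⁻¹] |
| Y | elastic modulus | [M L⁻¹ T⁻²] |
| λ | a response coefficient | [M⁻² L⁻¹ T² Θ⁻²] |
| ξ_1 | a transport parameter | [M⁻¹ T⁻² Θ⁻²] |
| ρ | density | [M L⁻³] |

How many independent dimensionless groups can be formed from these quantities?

2

There are 6 variables and 4 base dimensions (M, L, T, Θ).
The dimension matrix has rank 4.
Independent dimensionless groups: 6 − 4 = 2.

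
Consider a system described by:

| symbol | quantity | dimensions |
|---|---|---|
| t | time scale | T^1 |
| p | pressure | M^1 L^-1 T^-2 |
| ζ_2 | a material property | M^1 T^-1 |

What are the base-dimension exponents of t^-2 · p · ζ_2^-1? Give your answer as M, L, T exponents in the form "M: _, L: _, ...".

M: 0, L: -1, T: -3

Collect each base-dimension exponent across the product:
  M: −2·(0) + (1) − (1) = 0
  L: −2·(0) + (-1) − (0) = -1
  T: −2·(1) + (-2) − (-1) = -3
So the dimensions are [L⁻¹ T⁻³].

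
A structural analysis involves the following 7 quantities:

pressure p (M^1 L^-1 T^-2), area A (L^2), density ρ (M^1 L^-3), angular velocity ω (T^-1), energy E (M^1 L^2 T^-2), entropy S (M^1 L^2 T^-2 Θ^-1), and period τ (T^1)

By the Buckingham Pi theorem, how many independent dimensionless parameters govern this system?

3

There are 7 variables and 4 base dimensions (M, L, T, Θ).
The dimension matrix has rank 4.
Independent dimensionless groups: 7 − 4 = 3.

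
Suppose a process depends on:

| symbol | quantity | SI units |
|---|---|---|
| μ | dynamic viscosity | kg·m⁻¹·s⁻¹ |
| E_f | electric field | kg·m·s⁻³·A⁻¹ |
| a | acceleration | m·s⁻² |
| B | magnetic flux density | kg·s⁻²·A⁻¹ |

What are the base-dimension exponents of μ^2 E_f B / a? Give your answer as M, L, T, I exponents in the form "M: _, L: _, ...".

Collect each base-dimension exponent across the product:
  M: 2·(1) + (1) − (0) + (1) = 4
  L: 2·(-1) + (1) − (1) + (0) = -2
  T: 2·(-1) + (-3) − (-2) + (-2) = -5
  I: 2·(0) + (-1) − (0) + (-1) = -2
So the dimensions are [M⁴ L⁻² T⁻⁵ I⁻²].

M: 4, L: -2, T: -5, I: -2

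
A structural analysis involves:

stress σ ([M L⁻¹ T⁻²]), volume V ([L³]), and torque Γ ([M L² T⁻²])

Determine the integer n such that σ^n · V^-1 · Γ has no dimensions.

Balance the M exponent: (1)·n from σ, plus −(0) + (1) = 1 from the rest, must sum to zero.
n + 1 = 0, so n = -1.

-1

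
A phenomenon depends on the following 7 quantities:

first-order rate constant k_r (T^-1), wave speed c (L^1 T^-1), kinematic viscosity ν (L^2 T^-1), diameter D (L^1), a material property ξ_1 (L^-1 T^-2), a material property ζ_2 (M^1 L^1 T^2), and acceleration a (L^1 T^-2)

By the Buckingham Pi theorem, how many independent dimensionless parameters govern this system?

There are 7 variables and 3 base dimensions (M, L, T).
The dimension matrix has rank 3.
Independent dimensionless groups: 7 − 3 = 4.

4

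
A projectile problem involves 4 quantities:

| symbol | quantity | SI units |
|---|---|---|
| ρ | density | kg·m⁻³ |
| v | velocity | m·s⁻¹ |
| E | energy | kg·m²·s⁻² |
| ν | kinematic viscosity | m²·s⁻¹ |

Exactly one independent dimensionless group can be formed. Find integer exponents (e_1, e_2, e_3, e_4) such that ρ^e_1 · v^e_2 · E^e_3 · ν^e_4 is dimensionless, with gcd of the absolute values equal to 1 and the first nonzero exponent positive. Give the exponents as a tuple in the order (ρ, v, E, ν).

(1, -1, -1, 3)

M: e_1·(1) + e_2·(0) + e_3·(1) + e_4·(0) = 0
L: e_1·(-3) + e_2·(1) + e_3·(2) + e_4·(2) = 0
T: e_1·(0) + e_2·(-1) + e_3·(-2) + e_4·(-1) = 0
Solving this homogeneous linear system for the smallest-integer solution (first nonzero entry positive) gives (1, -1, -1, 3).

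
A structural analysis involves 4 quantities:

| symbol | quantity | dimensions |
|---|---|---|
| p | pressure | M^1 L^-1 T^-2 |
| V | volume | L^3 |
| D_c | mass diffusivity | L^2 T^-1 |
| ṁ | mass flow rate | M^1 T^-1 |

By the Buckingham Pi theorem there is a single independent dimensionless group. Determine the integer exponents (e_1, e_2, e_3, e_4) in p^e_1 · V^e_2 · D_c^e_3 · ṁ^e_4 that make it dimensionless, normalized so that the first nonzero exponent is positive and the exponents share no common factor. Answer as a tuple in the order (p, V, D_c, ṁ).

(1, 1, -1, -1)

M: e_1·(1) + e_2·(0) + e_3·(0) + e_4·(1) = 0
L: e_1·(-1) + e_2·(3) + e_3·(2) + e_4·(0) = 0
T: e_1·(-2) + e_2·(0) + e_3·(-1) + e_4·(-1) = 0
Solving this homogeneous linear system for the smallest-integer solution (first nonzero entry positive) gives (1, 1, -1, -1).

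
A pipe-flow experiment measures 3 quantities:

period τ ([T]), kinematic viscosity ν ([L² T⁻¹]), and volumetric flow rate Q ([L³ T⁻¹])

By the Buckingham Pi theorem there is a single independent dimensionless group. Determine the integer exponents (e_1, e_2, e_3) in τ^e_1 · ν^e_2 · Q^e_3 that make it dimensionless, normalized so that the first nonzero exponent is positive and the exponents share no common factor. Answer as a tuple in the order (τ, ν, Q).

(1, 3, -2)

L: e_1·(0) + e_2·(2) + e_3·(3) = 0
T: e_1·(1) + e_2·(-1) + e_3·(-1) = 0
Solving this homogeneous linear system for the smallest-integer solution (first nonzero entry positive) gives (1, 3, -2).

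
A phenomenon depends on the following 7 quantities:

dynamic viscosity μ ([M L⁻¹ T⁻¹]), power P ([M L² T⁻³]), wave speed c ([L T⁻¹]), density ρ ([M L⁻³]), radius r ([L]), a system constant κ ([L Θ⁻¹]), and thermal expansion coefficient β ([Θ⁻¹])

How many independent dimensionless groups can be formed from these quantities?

3

There are 7 variables and 4 base dimensions (M, L, T, Θ).
The dimension matrix has rank 4.
Independent dimensionless groups: 7 − 4 = 3.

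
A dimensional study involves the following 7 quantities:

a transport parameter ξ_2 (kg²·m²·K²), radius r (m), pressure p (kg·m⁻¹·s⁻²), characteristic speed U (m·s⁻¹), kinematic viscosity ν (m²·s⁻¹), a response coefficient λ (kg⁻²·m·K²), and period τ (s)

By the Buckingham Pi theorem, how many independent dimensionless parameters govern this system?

3

There are 7 variables and 4 base dimensions (M, L, T, Θ).
The dimension matrix has rank 4.
Independent dimensionless groups: 7 − 4 = 3.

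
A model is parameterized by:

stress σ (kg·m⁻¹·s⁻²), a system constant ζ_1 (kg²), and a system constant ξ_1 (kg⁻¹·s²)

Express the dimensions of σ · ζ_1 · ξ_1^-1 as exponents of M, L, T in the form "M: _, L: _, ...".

M: 4, L: -1, T: -4

Collect each base-dimension exponent across the product:
  M: (1) + (2) − (-1) = 4
  L: (-1) + (0) − (0) = -1
  T: (-2) + (0) − (2) = -4
So the dimensions are [M⁴ L⁻¹ T⁻⁴].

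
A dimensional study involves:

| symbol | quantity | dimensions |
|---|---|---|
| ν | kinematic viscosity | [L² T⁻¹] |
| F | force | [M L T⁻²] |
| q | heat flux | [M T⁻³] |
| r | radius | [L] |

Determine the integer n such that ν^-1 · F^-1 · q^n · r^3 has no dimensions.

Balance the M exponent: (1)·n from q, plus −(0) − (1) + 3·(0) = -1 from the rest, must sum to zero.
n − 1 = 0, so n = 1.

1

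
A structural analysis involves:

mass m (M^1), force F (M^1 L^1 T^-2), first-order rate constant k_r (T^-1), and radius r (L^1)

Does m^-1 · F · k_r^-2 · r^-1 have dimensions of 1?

Sum the exponent of each base dimension across the product:
  M: −[m]_M + [F]_M − 2·[k_r]_M − [r]_M = −(1) + (1) − 2·(0) − (0) = 0
  L: −[m]_L + [F]_L − 2·[k_r]_L − [r]_L = −(0) + (1) − 2·(0) − (1) = 0
  T: −[m]_T + [F]_T − 2·[k_r]_T − [r]_T = −(0) + (-2) − 2·(-1) − (0) = 0
All base exponents vanish — dimensionless.

yes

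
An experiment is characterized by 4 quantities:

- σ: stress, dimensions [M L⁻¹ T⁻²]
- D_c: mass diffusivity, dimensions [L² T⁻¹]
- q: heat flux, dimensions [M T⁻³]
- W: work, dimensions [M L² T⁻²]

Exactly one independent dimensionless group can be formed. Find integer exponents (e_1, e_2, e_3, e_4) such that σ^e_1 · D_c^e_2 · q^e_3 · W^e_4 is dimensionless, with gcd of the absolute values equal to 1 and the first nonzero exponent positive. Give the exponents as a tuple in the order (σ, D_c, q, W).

(4, 3, -3, -1)

M: e_1·(1) + e_2·(0) + e_3·(1) + e_4·(1) = 0
L: e_1·(-1) + e_2·(2) + e_3·(0) + e_4·(2) = 0
T: e_1·(-2) + e_2·(-1) + e_3·(-3) + e_4·(-2) = 0
Solving this homogeneous linear system for the smallest-integer solution (first nonzero entry positive) gives (4, 3, -3, -1).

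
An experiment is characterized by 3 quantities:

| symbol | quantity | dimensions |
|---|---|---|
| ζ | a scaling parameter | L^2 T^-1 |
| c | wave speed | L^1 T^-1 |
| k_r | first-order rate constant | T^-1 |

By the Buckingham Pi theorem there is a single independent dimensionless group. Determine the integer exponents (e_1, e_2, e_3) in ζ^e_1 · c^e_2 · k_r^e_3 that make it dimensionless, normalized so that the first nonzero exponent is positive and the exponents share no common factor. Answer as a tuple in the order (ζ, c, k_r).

(1, -2, 1)

L: e_1·(2) + e_2·(1) + e_3·(0) = 0
T: e_1·(-1) + e_2·(-1) + e_3·(-1) = 0
Solving this homogeneous linear system for the smallest-integer solution (first nonzero entry positive) gives (1, -2, 1).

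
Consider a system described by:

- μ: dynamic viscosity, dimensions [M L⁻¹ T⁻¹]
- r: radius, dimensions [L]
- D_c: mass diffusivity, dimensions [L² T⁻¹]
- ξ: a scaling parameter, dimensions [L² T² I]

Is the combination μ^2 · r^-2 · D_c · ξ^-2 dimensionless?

no

Sum the exponent of each base dimension across the product:
  M: 2·[μ]_M − 2·[r]_M + [D_c]_M − 2·[ξ]_M = 2·(1) − 2·(0) + (0) − 2·(0) = 2
  L: 2·[μ]_L − 2·[r]_L + [D_c]_L − 2·[ξ]_L = 2·(-1) − 2·(1) + (2) − 2·(2) = -6
  T: 2·[μ]_T − 2·[r]_T + [D_c]_T − 2·[ξ]_T = 2·(-1) − 2·(0) + (-1) − 2·(2) = -7
  I: 2·[μ]_I − 2·[r]_I + [D_c]_I − 2·[ξ]_I = 2·(0) − 2·(0) + (0) − 2·(1) = -2
Net dimensions [M² L⁻⁶ T⁻⁷ I⁻²] ≠ [1] — not dimensionless.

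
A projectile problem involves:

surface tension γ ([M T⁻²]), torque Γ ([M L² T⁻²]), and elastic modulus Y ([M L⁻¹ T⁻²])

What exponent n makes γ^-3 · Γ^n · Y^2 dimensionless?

1

Balance the M exponent: (1)·n from Γ, plus −3·(1) + 2·(1) = -1 from the rest, must sum to zero.
n − 1 = 0, so n = 1.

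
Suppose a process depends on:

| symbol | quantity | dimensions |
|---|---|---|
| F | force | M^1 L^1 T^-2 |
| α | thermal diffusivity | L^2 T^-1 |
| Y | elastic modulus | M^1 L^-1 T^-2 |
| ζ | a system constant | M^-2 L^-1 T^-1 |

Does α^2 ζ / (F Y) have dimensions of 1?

no

Sum the exponent of each base dimension across the product:
  M: −[F]_M + 2·[α]_M − [Y]_M + [ζ]_M = −(1) + 2·(0) − (1) + (-2) = -4
  L: −[F]_L + 2·[α]_L − [Y]_L + [ζ]_L = −(1) + 2·(2) − (-1) + (-1) = 3
  T: −[F]_T + 2·[α]_T − [Y]_T + [ζ]_T = −(-2) + 2·(-1) − (-2) + (-1) = 1
Net dimensions [M⁻⁴ L³ T] ≠ [1] — not dimensionless.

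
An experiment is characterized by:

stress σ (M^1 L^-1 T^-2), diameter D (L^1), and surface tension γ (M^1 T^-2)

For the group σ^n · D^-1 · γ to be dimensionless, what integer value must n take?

-1

Balance the M exponent: (1)·n from σ, plus −(0) + (1) = 1 from the rest, must sum to zero.
n + 1 = 0, so n = -1.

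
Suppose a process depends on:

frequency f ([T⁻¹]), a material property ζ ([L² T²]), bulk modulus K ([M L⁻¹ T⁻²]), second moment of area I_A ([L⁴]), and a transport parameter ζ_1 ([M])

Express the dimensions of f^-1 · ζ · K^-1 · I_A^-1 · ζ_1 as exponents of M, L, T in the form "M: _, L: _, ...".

M: 0, L: -1, T: 5

Collect each base-dimension exponent across the product:
  M: −(0) + (0) − (1) − (0) + (1) = 0
  L: −(0) + (2) − (-1) − (4) + (0) = -1
  T: −(-1) + (2) − (-2) − (0) + (0) = 5
So the dimensions are [L⁻¹ T⁵].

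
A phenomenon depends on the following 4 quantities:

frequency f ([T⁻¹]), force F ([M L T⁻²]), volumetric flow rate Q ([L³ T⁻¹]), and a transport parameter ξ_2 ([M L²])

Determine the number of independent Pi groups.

1

There are 4 variables and 3 base dimensions (M, L, T).
The dimension matrix has rank 3.
Independent dimensionless groups: 4 − 3 = 1.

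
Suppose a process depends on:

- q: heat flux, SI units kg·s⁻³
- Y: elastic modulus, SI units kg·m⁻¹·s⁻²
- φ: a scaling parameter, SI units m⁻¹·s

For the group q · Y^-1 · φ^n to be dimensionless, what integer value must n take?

Balance the L exponent: (-1)·n from φ, plus (0) − (-1) = 1 from the rest, must sum to zero.
−n + 1 = 0, so n = 1.

1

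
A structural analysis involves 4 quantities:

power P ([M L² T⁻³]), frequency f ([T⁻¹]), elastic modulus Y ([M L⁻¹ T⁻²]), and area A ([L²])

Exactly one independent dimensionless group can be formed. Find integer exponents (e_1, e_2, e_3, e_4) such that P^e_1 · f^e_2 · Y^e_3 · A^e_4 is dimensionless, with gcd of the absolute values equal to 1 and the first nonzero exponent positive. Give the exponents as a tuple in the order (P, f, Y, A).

(2, -2, -2, -3)

M: e_1·(1) + e_2·(0) + e_3·(1) + e_4·(0) = 0
L: e_1·(2) + e_2·(0) + e_3·(-1) + e_4·(2) = 0
T: e_1·(-3) + e_2·(-1) + e_3·(-2) + e_4·(0) = 0
Solving this homogeneous linear system for the smallest-integer solution (first nonzero entry positive) gives (2, -2, -2, -3).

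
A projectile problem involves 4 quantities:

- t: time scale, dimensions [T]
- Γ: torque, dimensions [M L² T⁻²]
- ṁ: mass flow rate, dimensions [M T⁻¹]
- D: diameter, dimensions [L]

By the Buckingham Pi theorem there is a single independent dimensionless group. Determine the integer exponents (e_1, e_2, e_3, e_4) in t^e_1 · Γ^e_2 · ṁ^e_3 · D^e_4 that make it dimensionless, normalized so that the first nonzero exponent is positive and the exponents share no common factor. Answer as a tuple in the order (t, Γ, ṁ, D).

(1, 1, -1, -2)

M: e_1·(0) + e_2·(1) + e_3·(1) + e_4·(0) = 0
L: e_1·(0) + e_2·(2) + e_3·(0) + e_4·(1) = 0
T: e_1·(1) + e_2·(-2) + e_3·(-1) + e_4·(0) = 0
Solving this homogeneous linear system for the smallest-integer solution (first nonzero entry positive) gives (1, 1, -1, -2).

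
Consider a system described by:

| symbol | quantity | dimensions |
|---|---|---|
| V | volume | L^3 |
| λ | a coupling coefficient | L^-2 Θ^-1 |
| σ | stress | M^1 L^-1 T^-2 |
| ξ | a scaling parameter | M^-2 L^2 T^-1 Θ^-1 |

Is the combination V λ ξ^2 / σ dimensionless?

no

Sum the exponent of each base dimension across the product:
  M: [V]_M + [λ]_M − [σ]_M + 2·[ξ]_M = (0) + (0) − (1) + 2·(-2) = -5
  L: [V]_L + [λ]_L − [σ]_L + 2·[ξ]_L = (3) + (-2) − (-1) + 2·(2) = 6
  T: [V]_T + [λ]_T − [σ]_T + 2·[ξ]_T = (0) + (0) − (-2) + 2·(-1) = 0
  Θ: [V]_Θ + [λ]_Θ − [σ]_Θ + 2·[ξ]_Θ = (0) + (-1) − (0) + 2·(-1) = -3
Net dimensions [M⁻⁵ L⁶ Θ⁻³] ≠ [1] — not dimensionless.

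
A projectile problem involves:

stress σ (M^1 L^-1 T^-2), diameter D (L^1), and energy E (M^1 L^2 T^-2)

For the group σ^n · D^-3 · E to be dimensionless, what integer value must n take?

Balance the M exponent: (1)·n from σ, plus −3·(0) + (1) = 1 from the rest, must sum to zero.
n + 1 = 0, so n = -1.

-1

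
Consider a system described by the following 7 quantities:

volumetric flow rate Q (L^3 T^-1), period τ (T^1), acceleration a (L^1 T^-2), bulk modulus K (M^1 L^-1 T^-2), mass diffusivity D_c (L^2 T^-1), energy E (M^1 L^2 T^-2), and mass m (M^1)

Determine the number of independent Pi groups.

There are 7 variables and 3 base dimensions (M, L, T).
The dimension matrix has rank 3.
Independent dimensionless groups: 7 − 3 = 4.

4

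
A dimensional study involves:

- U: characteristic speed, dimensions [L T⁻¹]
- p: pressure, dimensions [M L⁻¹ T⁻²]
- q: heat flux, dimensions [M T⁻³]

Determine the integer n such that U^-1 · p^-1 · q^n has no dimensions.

Balance the M exponent: (1)·n from q, plus −(0) − (1) = -1 from the rest, must sum to zero.
n − 1 = 0, so n = 1.

1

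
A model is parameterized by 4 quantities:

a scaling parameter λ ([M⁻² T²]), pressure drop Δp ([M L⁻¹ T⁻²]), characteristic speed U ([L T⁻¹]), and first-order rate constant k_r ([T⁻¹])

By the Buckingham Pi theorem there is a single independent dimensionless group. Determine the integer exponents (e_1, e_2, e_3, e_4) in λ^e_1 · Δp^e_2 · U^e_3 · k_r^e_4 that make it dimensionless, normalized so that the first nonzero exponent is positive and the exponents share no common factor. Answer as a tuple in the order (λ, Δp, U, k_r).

M: e_1·(-2) + e_2·(1) + e_3·(0) + e_4·(0) = 0
L: e_1·(0) + e_2·(-1) + e_3·(1) + e_4·(0) = 0
T: e_1·(2) + e_2·(-2) + e_3·(-1) + e_4·(-1) = 0
Solving this homogeneous linear system for the smallest-integer solution (first nonzero entry positive) gives (1, 2, 2, -4).

(1, 2, 2, -4)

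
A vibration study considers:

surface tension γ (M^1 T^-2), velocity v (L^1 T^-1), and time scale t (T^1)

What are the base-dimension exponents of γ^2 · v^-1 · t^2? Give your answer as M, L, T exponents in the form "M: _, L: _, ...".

Collect each base-dimension exponent across the product:
  M: 2·(1) − (0) + 2·(0) = 2
  L: 2·(0) − (1) + 2·(0) = -1
  T: 2·(-2) − (-1) + 2·(1) = -1
So the dimensions are [M² L⁻¹ T⁻¹].

M: 2, L: -1, T: -1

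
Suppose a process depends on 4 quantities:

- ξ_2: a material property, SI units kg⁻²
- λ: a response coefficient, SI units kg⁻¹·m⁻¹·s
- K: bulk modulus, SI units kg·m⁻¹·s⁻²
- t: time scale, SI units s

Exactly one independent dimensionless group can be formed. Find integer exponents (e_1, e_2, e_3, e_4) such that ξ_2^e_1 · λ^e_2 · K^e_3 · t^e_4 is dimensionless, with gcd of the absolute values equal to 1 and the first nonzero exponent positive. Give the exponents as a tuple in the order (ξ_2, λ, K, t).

M: e_1·(-2) + e_2·(-1) + e_3·(1) + e_4·(0) = 0
L: e_1·(0) + e_2·(-1) + e_3·(-1) + e_4·(0) = 0
T: e_1·(0) + e_2·(1) + e_3·(-2) + e_4·(1) = 0
Solving this homogeneous linear system for the smallest-integer solution (first nonzero entry positive) gives (1, -1, 1, 3).

(1, -1, 1, 3)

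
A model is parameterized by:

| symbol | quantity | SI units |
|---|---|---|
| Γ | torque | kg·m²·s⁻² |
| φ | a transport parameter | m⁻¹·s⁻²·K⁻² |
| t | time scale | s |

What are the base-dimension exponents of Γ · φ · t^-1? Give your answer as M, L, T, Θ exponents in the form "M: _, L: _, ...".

Collect each base-dimension exponent across the product:
  M: (1) + (0) − (0) = 1
  L: (2) + (-1) − (0) = 1
  T: (-2) + (-2) − (1) = -5
  Θ: (0) + (-2) − (0) = -2
So the dimensions are [M L T⁻⁵ Θ⁻²].

M: 1, L: 1, T: -5, Θ: -2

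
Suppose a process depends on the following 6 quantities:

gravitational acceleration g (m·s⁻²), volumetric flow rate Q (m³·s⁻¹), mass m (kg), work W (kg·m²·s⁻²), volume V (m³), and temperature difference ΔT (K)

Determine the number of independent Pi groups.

There are 6 variables and 4 base dimensions (M, L, T, Θ).
The dimension matrix has rank 4.
Independent dimensionless groups: 6 − 4 = 2.

2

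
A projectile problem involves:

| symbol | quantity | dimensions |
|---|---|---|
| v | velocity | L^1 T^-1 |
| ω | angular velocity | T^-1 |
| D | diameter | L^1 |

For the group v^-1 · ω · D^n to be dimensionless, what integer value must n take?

1

Balance the L exponent: (1)·n from D, plus −(1) + (0) = -1 from the rest, must sum to zero.
n − 1 = 0, so n = 1.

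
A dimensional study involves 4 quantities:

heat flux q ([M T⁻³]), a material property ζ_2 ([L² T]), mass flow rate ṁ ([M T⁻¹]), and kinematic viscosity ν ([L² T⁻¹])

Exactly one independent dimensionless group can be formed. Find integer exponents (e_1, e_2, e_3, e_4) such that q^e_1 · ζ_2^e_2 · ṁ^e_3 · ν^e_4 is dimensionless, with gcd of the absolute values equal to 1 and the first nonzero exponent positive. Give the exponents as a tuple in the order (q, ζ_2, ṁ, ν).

(1, 1, -1, -1)

M: e_1·(1) + e_2·(0) + e_3·(1) + e_4·(0) = 0
L: e_1·(0) + e_2·(2) + e_3·(0) + e_4·(2) = 0
T: e_1·(-3) + e_2·(1) + e_3·(-1) + e_4·(-1) = 0
Solving this homogeneous linear system for the smallest-integer solution (first nonzero entry positive) gives (1, 1, -1, -1).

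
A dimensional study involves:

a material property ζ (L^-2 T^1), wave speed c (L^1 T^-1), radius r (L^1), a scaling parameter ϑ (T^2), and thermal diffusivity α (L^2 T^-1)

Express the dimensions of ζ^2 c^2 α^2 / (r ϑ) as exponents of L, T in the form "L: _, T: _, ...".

Collect each base-dimension exponent across the product:
  L: 2·(-2) + 2·(1) − (1) − (0) + 2·(2) = 1
  T: 2·(1) + 2·(-1) − (0) − (2) + 2·(-1) = -4
So the dimensions are [L T⁻⁴].

L: 1, T: -4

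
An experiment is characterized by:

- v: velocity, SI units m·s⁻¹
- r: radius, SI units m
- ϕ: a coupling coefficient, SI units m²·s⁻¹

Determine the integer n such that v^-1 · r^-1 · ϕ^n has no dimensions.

Balance the L exponent: (2)·n from ϕ, plus −(1) − (1) = -2 from the rest, must sum to zero.
2n − 2 = 0, so n = 1.

1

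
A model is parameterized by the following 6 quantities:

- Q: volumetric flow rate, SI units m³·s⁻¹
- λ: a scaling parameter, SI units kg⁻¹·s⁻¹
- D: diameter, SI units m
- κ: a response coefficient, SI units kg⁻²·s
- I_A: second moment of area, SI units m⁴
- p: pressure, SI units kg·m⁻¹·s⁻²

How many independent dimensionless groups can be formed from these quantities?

There are 6 variables and 3 base dimensions (M, L, T).
The dimension matrix has rank 3.
Independent dimensionless groups: 6 − 3 = 3.

3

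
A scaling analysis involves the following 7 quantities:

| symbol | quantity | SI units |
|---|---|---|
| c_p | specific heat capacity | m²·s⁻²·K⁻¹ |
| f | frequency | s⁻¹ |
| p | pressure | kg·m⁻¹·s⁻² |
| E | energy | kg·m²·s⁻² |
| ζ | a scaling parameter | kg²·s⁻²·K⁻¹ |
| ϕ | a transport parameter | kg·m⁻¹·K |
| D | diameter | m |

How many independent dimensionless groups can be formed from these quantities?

3

There are 7 variables and 4 base dimensions (M, L, T, Θ).
The dimension matrix has rank 4.
Independent dimensionless groups: 7 − 4 = 3.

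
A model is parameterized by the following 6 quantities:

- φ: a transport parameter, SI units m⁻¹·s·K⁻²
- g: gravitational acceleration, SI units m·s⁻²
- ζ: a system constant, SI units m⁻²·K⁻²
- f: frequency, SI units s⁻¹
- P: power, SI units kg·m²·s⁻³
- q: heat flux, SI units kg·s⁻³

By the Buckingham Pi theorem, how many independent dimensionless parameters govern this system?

There are 6 variables and 4 base dimensions (M, L, T, Θ).
The dimension matrix has rank 4.
Independent dimensionless groups: 6 − 4 = 2.

2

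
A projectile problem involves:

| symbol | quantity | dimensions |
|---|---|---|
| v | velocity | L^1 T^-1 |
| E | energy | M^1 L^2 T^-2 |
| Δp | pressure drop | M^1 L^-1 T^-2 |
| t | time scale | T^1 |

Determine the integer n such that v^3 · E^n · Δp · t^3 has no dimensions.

-1

Balance the M exponent: (1)·n from E, plus 3·(0) + (1) + 3·(0) = 1 from the rest, must sum to zero.
n + 1 = 0, so n = -1.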